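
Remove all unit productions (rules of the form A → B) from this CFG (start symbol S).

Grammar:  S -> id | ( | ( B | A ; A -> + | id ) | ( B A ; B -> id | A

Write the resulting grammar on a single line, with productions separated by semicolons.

Unit pairs: B ⇒* {A}; S ⇒* {A}.
For every A with A ⇒* B via unit rules, add B's non-unit alternatives to A; then delete every rule of the form X → Y.

S -> id | ( | ( B | + | id ) | ( B A; A -> + | id ) | ( B A; B -> id | + | id ) | ( B A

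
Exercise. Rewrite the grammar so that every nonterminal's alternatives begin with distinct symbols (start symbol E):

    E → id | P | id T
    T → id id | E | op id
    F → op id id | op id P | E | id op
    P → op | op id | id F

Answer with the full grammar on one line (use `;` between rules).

E → P | id E'; T → id id | E | op id; F → E | id op | op id F'; P → id F | op P'; E' → eps | T; F' → id | P; P' → eps | id

E has alternatives sharing prefix 'id': factor to E → id E' with E' → ε | T.
F has alternatives sharing prefix 'op id': factor to F → op id F' with F' → id | P.
P has alternatives sharing prefix 'op': factor to P → op P' with P' → ε | id.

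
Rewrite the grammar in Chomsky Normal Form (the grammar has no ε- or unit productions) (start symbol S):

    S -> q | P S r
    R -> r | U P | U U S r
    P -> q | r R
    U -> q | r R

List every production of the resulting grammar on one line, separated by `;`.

S -> q | P Y1; R -> r | U P | U Y2; P -> q | X1 R; U -> q | X1 R; X1 -> r; Y1 -> S X1; Y2 -> U Y3; Y3 -> S X1

Introduce a nonterminal for each terminal appearing in a rule of length ≥ 2: X1 → r.
Binarize each right-hand side of length ≥ 3 by chaining fresh nonterminals (Y1, Y2, …): affected rules were S → P S X1; R → U U S X1.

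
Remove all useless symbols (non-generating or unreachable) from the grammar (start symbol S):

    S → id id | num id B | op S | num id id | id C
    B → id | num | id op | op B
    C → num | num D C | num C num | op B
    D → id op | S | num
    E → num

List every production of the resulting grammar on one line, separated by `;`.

Generating nonterminals: {B, C, D, E, S}.
Reachable from S after that: {B, C, D, S}.
Removed useless symbols: {E} and every production mentioning them.

S → id id | num id B | op S | num id id | id C; B → id | num | id op | op B; C → num | num D C | num C num | op B; D → id op | S | num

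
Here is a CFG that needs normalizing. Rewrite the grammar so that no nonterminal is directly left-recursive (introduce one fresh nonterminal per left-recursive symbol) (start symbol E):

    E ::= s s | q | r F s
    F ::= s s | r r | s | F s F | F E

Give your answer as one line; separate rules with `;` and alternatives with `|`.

E ::= s s | q | r F s; F ::= s s F' | r r F' | s F'; F' ::= s F F' | E F' | ε

Directly left-recursive nonterminal: F.
For F: α = {s F, E}, β = {s s, r r, s}. Rewrite as F → β F' and F' → α F' | ε.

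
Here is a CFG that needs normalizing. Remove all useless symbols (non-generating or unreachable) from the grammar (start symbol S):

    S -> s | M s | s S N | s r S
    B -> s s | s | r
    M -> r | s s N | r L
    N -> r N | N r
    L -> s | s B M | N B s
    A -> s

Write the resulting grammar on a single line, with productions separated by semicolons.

S -> s | M s | s r S; B -> s s | s | r; M -> r | r L; L -> s | s B M

Generating nonterminals: {A, B, L, M, S}.
Reachable from S after that: {B, L, M, S}.
Removed useless symbols: {A, N} and every production mentioning them.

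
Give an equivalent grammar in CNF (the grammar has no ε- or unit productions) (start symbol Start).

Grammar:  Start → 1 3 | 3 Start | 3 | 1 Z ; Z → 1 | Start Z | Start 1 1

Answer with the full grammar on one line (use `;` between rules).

Introduce a nonterminal for each terminal appearing in a rule of length ≥ 2: X1 → 1, X2 → 3.
Binarize each right-hand side of length ≥ 3 by chaining fresh nonterminals (Y1, Y2, …): affected rules were Z → Start X1 X1.

Start → X1 X2 | X2 Start | 3 | X1 Z; Z → 1 | Start Z | Start Y1; X1 → 1; X2 → 3; Y1 → X1 X1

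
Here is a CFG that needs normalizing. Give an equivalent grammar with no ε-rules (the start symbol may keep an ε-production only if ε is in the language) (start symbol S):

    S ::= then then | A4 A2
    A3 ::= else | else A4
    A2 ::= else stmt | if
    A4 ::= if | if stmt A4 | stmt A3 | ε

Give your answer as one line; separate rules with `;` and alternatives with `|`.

Nullable nonterminals: {A4}.
ε ∉ L(G), so no ε-production is kept.
Add the nullable-subset variants: S → A4 A2 gives A4 A2 | A2. A4 → if stmt A4 gives if stmt A4 | if stmt.

S ::= then then | A4 A2 | A2; A3 ::= else | else A4; A2 ::= else stmt | if; A4 ::= if | if stmt A4 | if stmt | stmt A3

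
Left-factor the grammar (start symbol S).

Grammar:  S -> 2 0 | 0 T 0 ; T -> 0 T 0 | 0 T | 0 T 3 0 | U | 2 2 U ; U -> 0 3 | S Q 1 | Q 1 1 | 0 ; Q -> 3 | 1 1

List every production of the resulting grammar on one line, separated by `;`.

T has alternatives sharing prefix '0 T': factor to T → 0 T T' with T' → 0 | ε | 3 0.
U has alternatives sharing prefix '0': factor to U → 0 U' with U' → 3 | ε.

S -> 2 0 | 0 T 0; T -> U | 2 2 U | 0 T T'; U -> S Q 1 | Q 1 1 | 0 U'; Q -> 3 | 1 1; T' -> 0 | eps | 3 0; U' -> 3 | eps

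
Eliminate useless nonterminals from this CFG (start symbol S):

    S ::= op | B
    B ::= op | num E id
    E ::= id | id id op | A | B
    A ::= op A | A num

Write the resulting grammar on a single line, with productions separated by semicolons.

Generating nonterminals: {B, E, S}.
Reachable from S after that: {B, E, S}.
Removed useless symbols: {A} and every production mentioning them.

S ::= op | B; B ::= op | num E id; E ::= id | id id op | B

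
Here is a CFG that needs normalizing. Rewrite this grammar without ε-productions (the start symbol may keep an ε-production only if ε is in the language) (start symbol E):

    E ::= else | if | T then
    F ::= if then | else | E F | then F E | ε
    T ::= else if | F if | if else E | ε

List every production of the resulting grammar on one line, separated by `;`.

E ::= else | if | T then | then; F ::= if then | else | E F | E | then F E | then E; T ::= else if | F if | if | if else E

Nullable set = {F, T}.
ε ∉ L(G), so no ε-production is kept.
Expand every rule over subsets of its nullable positions: E → T then gives T then | then. F → E F gives E F | E. F → then F E gives then F E | then E. T → F if gives F if | if.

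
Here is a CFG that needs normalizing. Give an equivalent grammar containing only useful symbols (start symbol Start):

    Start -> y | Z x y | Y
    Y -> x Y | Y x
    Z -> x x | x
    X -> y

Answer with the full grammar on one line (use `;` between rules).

Start -> y | Z x y; Z -> x x | x

Generating nonterminals: {Start, X, Z}.
Reachable from Start after that: {Start, Z}.
Removed useless symbols: {X, Y} and every production mentioning them.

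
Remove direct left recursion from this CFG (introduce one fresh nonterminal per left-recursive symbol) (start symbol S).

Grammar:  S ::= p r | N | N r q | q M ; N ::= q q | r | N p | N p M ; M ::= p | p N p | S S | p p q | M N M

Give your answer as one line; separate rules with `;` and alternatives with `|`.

Left recursion appears on N, M.
For N: α = {p, p M}, β = {q q, r}. Rewrite as N → β N' and N' → α N' | ε.
For M: α = {N M}, β = {p, p N p, S S, p p q}. Rewrite as M → β M' and M' → α M' | ε.

S ::= p r | N | N r q | q M; N ::= q q N' | r N'; M ::= p M' | p N p M' | S S M' | p p q M'; N' ::= p N' | p M N' | ε; M' ::= N M M' | ε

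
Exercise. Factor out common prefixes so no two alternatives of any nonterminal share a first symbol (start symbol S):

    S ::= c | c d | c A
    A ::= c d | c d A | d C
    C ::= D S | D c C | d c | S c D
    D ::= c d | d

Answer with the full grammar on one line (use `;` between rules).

S ::= c S'; A ::= d C | c d A'; C ::= d c | S c D | D C'; D ::= c d | d; S' ::= ε | d | A; A' ::= ε | A; C' ::= S | c C

S has alternatives sharing prefix 'c': factor to S → c S' with S' → ε | d | A.
A has alternatives sharing prefix 'c d': factor to A → c d A' with A' → ε | A.
C has alternatives sharing prefix 'D': factor to C → D C' with C' → S | c C.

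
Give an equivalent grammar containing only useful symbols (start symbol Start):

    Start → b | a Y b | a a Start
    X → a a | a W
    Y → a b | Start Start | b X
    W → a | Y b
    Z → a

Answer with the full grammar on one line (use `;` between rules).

Generating nonterminals: {Start, W, X, Y, Z}.
Reachable from Start after that: {Start, W, X, Y}.
Removed useless symbols: {Z} and every production mentioning them.

Start → b | a Y b | a a Start; X → a a | a W; Y → a b | Start Start | b X; W → a | Y b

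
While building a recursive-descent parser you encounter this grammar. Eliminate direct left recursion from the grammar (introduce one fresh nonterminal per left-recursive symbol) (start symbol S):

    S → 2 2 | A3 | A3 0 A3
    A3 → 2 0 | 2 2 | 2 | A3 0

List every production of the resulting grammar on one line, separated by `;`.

A3 is directly left-recursive.
For A3: α = {0}, β = {2 0, 2 2, 2}. Rewrite as A3 → β A3' and A3' → α A3' | ε.

S → 2 2 | A3 | A3 0 A3; A3 → 2 0 A3' | 2 2 A3' | 2 A3'; A3' → 0 A3' | eps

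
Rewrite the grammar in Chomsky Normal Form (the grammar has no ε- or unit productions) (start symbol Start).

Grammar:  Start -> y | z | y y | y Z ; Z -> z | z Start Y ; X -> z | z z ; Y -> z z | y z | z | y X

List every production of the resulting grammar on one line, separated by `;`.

Start -> y | z | X1 X1 | X1 Z; Z -> z | X2 Y1; X -> z | X2 X2; Y -> X2 X2 | X1 X2 | z | X1 X; X1 -> y; X2 -> z; Y1 -> Start Y

Introduce a nonterminal for each terminal appearing in a rule of length ≥ 2: X1 → y, X2 → z.
Binarize each right-hand side of length ≥ 3 by chaining fresh nonterminals (Y1, Y2, …): affected rules were Z → X2 Start Y.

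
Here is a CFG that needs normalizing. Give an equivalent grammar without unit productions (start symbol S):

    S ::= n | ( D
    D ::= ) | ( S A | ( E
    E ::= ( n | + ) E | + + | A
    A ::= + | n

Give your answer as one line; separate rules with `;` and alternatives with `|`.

Unit pairs: E ⇒* {A}.
For each unit pair (A, B), copy every non-unit production of B to A, then drop all unit productions.

S ::= n | ( D; D ::= ) | ( S A | ( E; E ::= ( n | + ) E | + + | + | n; A ::= + | n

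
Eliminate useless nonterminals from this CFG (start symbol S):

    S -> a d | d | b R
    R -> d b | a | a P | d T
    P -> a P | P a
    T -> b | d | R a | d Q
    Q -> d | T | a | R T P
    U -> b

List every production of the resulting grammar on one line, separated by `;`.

Generating nonterminals: {Q, R, S, T, U}.
Reachable from S after that: {Q, R, S, T}.
Removed useless symbols: {P, U} and every production mentioning them.

S -> a d | d | b R; R -> d b | a | d T; T -> b | d | R a | d Q; Q -> d | T | a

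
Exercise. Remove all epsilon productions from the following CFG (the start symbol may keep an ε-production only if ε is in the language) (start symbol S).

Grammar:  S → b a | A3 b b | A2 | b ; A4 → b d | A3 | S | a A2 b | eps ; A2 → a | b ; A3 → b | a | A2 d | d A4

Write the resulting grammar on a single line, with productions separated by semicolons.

S → b a | A3 b b | A2 | b; A4 → b d | A3 | S | a A2 b; A2 → a | b; A3 → b | a | A2 d | d A4 | d

The nullable symbols are {A4}.
ε ∉ L(G), so no ε-production is kept.
Expand every rule over subsets of its nullable positions: A3 → d A4 gives d A4 | d.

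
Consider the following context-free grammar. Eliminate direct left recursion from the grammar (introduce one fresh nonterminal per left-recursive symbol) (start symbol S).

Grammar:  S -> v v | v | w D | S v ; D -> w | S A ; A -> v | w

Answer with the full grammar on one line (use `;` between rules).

S -> v v S' | v S' | w D S'; D -> w | S A; A -> v | w; S' -> v S' | eps

Left recursion appears on S.
For S: α = {v}, β = {v v, v, w D}. Rewrite as S → β S' and S' → α S' | ε.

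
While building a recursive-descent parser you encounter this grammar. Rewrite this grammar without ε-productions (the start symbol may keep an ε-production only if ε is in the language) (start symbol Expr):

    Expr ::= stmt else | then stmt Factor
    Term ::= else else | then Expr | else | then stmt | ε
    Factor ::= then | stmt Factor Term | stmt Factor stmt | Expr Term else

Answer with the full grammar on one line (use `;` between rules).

Expr ::= stmt else | then stmt Factor; Term ::= else else | then Expr | else | then stmt; Factor ::= then | stmt Factor Term | stmt Factor | stmt Factor stmt | Expr Term else | Expr else

Nullable nonterminals: {Term}.
ε ∉ L(G), so no ε-production is kept.
For each production, add variants omitting each subset of nullable occurrences: Factor → stmt Factor Term gives stmt Factor Term | stmt Factor. Factor → Expr Term else gives Expr Term else | Expr else.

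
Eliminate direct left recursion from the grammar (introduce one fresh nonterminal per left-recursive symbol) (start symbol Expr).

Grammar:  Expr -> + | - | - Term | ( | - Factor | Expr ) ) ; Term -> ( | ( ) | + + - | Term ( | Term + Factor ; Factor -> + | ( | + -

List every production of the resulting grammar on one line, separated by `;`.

Expr, Term are directly left-recursive.
For Expr: α = {) )}, β = {+, -, - Term, (, - Factor}. Rewrite as Expr → β Expr1 and Expr1 → α Expr1 | ε.
For Term: α = {(, + Factor}, β = {(, ( ), + + -}. Rewrite as Term → β Term1 and Term1 → α Term1 | ε.

Expr -> + Expr1 | - Expr1 | - Term Expr1 | ( Expr1 | - Factor Expr1; Term -> ( Term1 | ( ) Term1 | + + - Term1; Factor -> + | ( | + -; Expr1 -> ) ) Expr1 | epsilon; Term1 -> ( Term1 | + Factor Term1 | epsilon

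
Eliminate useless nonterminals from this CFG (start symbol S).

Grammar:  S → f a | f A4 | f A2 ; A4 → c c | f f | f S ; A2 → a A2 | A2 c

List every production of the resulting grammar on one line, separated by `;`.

Generating nonterminals: {A4, S}.
Reachable from S after that: {A4, S}.
Removed useless symbols: {A2} and every production mentioning them.

S → f a | f A4; A4 → c c | f f | f S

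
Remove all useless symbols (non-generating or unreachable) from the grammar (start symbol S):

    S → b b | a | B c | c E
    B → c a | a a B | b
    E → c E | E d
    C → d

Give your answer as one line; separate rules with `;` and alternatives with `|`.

S → b b | a | B c; B → c a | a a B | b

Generating nonterminals: {B, C, S}.
Reachable from S after that: {B, S}.
Removed useless symbols: {C, E} and every production mentioning them.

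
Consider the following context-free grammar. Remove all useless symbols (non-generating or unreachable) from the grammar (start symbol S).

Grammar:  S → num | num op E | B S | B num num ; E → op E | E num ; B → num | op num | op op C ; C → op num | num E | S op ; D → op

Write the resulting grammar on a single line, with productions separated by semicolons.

S → num | B S | B num num; B → num | op num | op op C; C → op num | S op

Generating nonterminals: {B, C, D, S}.
Reachable from S after that: {B, C, S}.
Removed useless symbols: {D, E} and every production mentioning them.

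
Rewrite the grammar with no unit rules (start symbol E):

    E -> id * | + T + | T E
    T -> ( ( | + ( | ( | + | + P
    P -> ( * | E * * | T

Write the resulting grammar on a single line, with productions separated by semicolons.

E -> id * | + T + | T E; T -> ( ( | + ( | ( | + | + P; P -> ( * | E * * | ( ( | + ( | ( | + | + P

Unit pairs: P ⇒* {T}.
Replace each nonterminal's rules with the union of the non-unit rules of every nonterminal it unit-derives.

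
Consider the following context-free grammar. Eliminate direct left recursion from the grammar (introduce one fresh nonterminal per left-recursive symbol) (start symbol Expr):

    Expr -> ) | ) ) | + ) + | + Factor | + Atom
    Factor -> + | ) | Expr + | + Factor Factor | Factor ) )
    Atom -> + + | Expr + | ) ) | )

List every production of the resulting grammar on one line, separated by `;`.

Left recursion appears on Factor.
For Factor: α = {) )}, β = {+, ), Expr +, + Factor Factor}. Rewrite as Factor → β Factor1 and Factor1 → α Factor1 | ε.

Expr -> ) | ) ) | + ) + | + Factor | + Atom; Factor -> + Factor1 | ) Factor1 | Expr + Factor1 | + Factor Factor Factor1; Atom -> + + | Expr + | ) ) | ); Factor1 -> ) ) Factor1 | ε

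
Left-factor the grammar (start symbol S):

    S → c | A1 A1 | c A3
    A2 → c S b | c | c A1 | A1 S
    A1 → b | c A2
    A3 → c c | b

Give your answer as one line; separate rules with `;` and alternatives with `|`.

S has alternatives sharing prefix 'c': factor to S → c S' with S' → ε | A3.
A2 has alternatives sharing prefix 'c': factor to A2 → c A2' with A2' → S b | ε | A1.

S → A1 A1 | c S'; A2 → A1 S | c A2'; A1 → b | c A2; A3 → c c | b; S' → ε | A3; A2' → S b | ε | A1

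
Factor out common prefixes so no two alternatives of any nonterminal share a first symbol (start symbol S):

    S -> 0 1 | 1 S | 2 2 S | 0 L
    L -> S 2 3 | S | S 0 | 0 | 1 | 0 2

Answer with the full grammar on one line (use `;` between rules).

S has alternatives sharing prefix '0': factor to S → 0 S' with S' → 1 | L.
L has alternatives sharing prefix 'S': factor to L → S L' with L' → 2 3 | ε | 0.
L has alternatives sharing prefix '0': factor to L → 0 L'' with L'' → ε | 2.

S -> 1 S | 2 2 S | 0 S'; L -> 1 | S L' | 0 L''; S' -> 1 | L; L' -> 2 3 | eps | 0; L'' -> eps | 2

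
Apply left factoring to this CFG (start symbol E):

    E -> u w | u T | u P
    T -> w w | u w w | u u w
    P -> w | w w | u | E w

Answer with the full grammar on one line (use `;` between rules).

E -> u E'; T -> w w | u T'; P -> u | E w | w P'; E' -> w | T | P; T' -> w w | u w; P' -> ε | w

E has alternatives sharing prefix 'u': factor to E → u E' with E' → w | T | P.
T has alternatives sharing prefix 'u': factor to T → u T' with T' → w w | u w.
P has alternatives sharing prefix 'w': factor to P → w P' with P' → ε | w.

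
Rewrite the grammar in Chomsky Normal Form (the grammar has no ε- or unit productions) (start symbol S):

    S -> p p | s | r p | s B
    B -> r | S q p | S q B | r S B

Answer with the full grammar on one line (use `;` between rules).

S -> X1 X1 | s | X2 X1 | X3 B; B -> r | S Y1 | S Y2 | X2 Y3; X1 -> p; X2 -> r; X3 -> s; X4 -> q; Y1 -> X4 X1; Y2 -> X4 B; Y3 -> S B

Introduce a nonterminal for each terminal appearing in a rule of length ≥ 2: X1 → p, X2 → r, X3 → s, X4 → q.
Binarize each right-hand side of length ≥ 3 by chaining fresh nonterminals (Y1, Y2, …): affected rules were B → S X4 X1; B → S X4 B; B → X2 S B.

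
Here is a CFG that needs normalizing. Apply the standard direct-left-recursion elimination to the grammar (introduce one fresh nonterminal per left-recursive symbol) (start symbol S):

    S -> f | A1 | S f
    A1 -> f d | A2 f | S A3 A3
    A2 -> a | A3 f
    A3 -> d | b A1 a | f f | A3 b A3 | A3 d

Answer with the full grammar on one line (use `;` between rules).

S -> f S' | A1 S'; A1 -> f d | A2 f | S A3 A3; A2 -> a | A3 f; A3 -> d A3' | b A1 a A3' | f f A3'; S' -> f S' | ε; A3' -> b A3 A3' | d A3' | ε

Left recursion appears on S, A3.
For S: α = {f}, β = {f, A1}. Rewrite as S → β S' and S' → α S' | ε.
For A3: α = {b A3, d}, β = {d, b A1 a, f f}. Rewrite as A3 → β A3' and A3' → α A3' | ε.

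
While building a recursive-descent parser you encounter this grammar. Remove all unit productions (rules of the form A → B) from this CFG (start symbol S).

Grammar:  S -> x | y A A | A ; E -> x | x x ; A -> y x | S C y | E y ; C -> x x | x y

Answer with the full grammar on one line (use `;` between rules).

Unit pairs: S ⇒* {A}.
For every A with A ⇒* B via unit rules, add B's non-unit alternatives to A; then delete every rule of the form X → Y.

S -> x | y A A | y x | S C y | E y; E -> x | x x; A -> y x | S C y | E y; C -> x x | x y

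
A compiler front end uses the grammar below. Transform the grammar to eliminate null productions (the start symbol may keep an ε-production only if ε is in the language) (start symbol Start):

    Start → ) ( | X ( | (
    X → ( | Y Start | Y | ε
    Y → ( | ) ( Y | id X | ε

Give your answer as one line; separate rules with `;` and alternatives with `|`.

Start → ) ( | X ( | (; X → ( | Y Start | Start | Y; Y → ( | ) ( Y | ) ( | id X | id

The nullable symbols are {X, Y}.
ε ∉ L(G), so no ε-production is kept.
Expand every rule over subsets of its nullable positions: Start → X ( gives X ( | (. X → Y Start gives Y Start | Start. Y → ) ( Y gives ) ( Y | ) (. Y → id X gives id X | id.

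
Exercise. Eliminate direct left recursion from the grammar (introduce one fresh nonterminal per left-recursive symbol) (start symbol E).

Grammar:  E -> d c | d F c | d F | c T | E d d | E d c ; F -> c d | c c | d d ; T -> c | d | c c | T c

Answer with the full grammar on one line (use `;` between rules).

E, T are directly left-recursive.
For E: α = {d d, d c}, β = {d c, d F c, d F, c T}. Rewrite as E → β E' and E' → α E' | ε.
For T: α = {c}, β = {c, d, c c}. Rewrite as T → β T' and T' → α T' | ε.

E -> d c E' | d F c E' | d F E' | c T E'; F -> c d | c c | d d; T -> c T' | d T' | c c T'; E' -> d d E' | d c E' | ε; T' -> c T' | ε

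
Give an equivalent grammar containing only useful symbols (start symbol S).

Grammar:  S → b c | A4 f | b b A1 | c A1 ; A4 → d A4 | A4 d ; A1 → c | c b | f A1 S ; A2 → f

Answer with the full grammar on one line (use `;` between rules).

Generating nonterminals: {A1, A2, S}.
Reachable from S after that: {A1, S}.
Removed useless symbols: {A2, A4} and every production mentioning them.

S → b c | b b A1 | c A1; A1 → c | c b | f A1 S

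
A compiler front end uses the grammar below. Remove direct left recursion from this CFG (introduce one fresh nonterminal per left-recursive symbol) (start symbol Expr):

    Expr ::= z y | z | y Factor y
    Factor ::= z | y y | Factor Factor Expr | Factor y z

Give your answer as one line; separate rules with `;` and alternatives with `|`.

Expr ::= z y | z | y Factor y; Factor ::= z Factor1 | y y Factor1; Factor1 ::= Factor Expr Factor1 | y z Factor1 | ε

Left recursion appears on Factor.
For Factor: α = {Factor Expr, y z}, β = {z, y y}. Rewrite as Factor → β Factor1 and Factor1 → α Factor1 | ε.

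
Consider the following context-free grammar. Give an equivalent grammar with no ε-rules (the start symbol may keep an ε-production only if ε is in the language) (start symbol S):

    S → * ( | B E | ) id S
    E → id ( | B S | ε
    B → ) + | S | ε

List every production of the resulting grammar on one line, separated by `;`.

The nullable symbols are {B, E, S}.
ε ∈ L(G) since S is nullable, so keep S → ε.
Add the nullable-subset variants: S → B E gives B E | B | E. S → ) id S gives ) id S | ) id. E → B S gives B S | B | S.

S → * ( | B E | B | E | ) id S | ) id | ε; E → id ( | B S | B | S; B → ) + | S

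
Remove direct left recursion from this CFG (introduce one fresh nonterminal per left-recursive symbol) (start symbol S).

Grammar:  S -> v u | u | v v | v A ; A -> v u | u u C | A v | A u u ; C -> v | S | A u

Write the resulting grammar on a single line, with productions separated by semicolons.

S -> v u | u | v v | v A; A -> v u A' | u u C A'; C -> v | S | A u; A' -> v A' | u u A' | ε

Directly left-recursive nonterminal: A.
For A: α = {v, u u}, β = {v u, u u C}. Rewrite as A → β A' and A' → α A' | ε.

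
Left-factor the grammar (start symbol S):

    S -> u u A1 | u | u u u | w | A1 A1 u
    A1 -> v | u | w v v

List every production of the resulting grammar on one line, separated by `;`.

S has alternatives sharing prefix 'u': factor to S → u S' with S' → u A1 | ε | u u.
S' has alternatives sharing prefix 'u': factor to S' → u S'' with S'' → A1 | u.

S -> w | A1 A1 u | u S'; A1 -> v | u | w v v; S' -> eps | u S''; S'' -> A1 | u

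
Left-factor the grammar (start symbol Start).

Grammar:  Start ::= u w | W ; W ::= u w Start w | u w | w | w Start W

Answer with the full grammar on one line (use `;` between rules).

W has alternatives sharing prefix 'u w': factor to W → u w W1 with W1 → Start w | ε.
W has alternatives sharing prefix 'w': factor to W → w W2 with W2 → ε | Start W.

Start ::= u w | W; W ::= u w W1 | w W2; W1 ::= Start w | ε; W2 ::= ε | Start W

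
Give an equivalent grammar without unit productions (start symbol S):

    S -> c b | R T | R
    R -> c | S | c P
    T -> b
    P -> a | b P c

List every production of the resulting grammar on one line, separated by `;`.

Unit pairs: R ⇒* {S}; S ⇒* {R}.
For every A with A ⇒* B via unit rules, add B's non-unit alternatives to A; then delete every rule of the form X → Y.

S -> c b | R T | c | c P; R -> c b | R T | c | c P; T -> b; P -> a | b P c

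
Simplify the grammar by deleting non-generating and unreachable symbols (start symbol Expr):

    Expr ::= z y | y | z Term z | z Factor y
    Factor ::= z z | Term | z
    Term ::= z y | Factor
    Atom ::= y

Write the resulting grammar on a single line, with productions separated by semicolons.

Generating nonterminals: {Atom, Expr, Factor, Term}.
Reachable from Expr after that: {Expr, Factor, Term}.
Removed useless symbols: {Atom} and every production mentioning them.

Expr ::= z y | y | z Term z | z Factor y; Factor ::= z z | Term | z; Term ::= z y | Factor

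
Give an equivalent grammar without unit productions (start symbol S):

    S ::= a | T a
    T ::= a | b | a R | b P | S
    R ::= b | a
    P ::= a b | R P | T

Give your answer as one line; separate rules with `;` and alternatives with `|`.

Unit pairs: P ⇒* {S, T}; T ⇒* {S}.
For every A with A ⇒* B via unit rules, add B's non-unit alternatives to A; then delete every rule of the form X → Y.

S ::= a | T a; T ::= a | T a | b | a R | b P; R ::= b | a; P ::= a | T a | a b | R P | b | a R | b P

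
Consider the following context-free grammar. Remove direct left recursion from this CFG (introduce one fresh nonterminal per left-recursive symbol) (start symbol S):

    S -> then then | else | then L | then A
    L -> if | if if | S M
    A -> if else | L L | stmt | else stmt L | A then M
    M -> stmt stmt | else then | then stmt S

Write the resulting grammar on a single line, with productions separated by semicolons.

S -> then then | else | then L | then A; L -> if | if if | S M; A -> if else A' | L L A' | stmt A' | else stmt L A'; M -> stmt stmt | else then | then stmt S; A' -> then M A' | epsilon

Directly left-recursive nonterminal: A.
For A: α = {then M}, β = {if else, L L, stmt, else stmt L}. Rewrite as A → β A' and A' → α A' | ε.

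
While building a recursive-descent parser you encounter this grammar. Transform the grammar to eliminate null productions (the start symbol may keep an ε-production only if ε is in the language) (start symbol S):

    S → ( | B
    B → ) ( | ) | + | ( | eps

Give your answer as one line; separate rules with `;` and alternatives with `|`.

Nullable nonterminals: {B, S}.
ε ∈ L(G) since S is nullable, so keep S → ε.

S → ( | B | ε; B → ) ( | ) | + | (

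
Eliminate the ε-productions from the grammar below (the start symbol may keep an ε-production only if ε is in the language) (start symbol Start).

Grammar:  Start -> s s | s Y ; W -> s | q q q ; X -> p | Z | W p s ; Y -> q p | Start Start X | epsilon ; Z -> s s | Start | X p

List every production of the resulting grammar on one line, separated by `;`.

Nullable nonterminals: {Y}.
ε ∉ L(G), so no ε-production is kept.
Expand every rule over subsets of its nullable positions: Start → s Y gives s Y | s.

Start -> s s | s Y | s; W -> s | q q q; X -> p | Z | W p s; Y -> q p | Start Start X; Z -> s s | Start | X p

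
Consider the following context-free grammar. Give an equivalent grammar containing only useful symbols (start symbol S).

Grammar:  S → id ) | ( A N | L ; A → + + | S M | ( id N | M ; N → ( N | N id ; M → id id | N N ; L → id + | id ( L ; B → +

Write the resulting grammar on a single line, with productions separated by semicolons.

Generating nonterminals: {A, B, L, M, S}.
Reachable from S after that: {L, S}.
Removed useless symbols: {A, B, M, N} and every production mentioning them.

S → id ) | L; L → id + | id ( L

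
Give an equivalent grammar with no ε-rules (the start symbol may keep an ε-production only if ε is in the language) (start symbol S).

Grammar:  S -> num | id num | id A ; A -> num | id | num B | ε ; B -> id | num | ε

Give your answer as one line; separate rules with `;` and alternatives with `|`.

The nullable symbols are {A, B}.
ε ∉ L(G), so no ε-production is kept.
Expand every rule over subsets of its nullable positions: S → id A gives id A | id.

S -> num | id num | id A | id; A -> num | id | num B; B -> id | num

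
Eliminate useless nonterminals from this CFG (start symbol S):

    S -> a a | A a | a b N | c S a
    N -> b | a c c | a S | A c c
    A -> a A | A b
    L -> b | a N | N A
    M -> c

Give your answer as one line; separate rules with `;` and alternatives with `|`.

S -> a a | a b N | c S a; N -> b | a c c | a S

Generating nonterminals: {L, M, N, S}.
Reachable from S after that: {N, S}.
Removed useless symbols: {A, L, M} and every production mentioning them.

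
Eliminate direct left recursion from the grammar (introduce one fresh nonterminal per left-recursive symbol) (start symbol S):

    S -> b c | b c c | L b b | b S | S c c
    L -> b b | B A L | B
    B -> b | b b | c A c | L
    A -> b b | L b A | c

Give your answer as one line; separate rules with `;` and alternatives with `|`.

S -> b c S' | b c c S' | L b b S' | b S S'; L -> b b | B A L | B; B -> b | b b | c A c | L; A -> b b | L b A | c; S' -> c c S' | ε

S is directly left-recursive.
For S: α = {c c}, β = {b c, b c c, L b b, b S}. Rewrite as S → β S' and S' → α S' | ε.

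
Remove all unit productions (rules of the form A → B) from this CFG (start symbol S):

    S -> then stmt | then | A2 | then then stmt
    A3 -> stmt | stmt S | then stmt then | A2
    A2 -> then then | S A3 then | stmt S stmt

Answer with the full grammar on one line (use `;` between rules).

S -> then then | S A3 then | stmt S stmt | then stmt | then | then then stmt; A3 -> then then | S A3 then | stmt S stmt | stmt | stmt S | then stmt then; A2 -> then then | S A3 then | stmt S stmt

Unit pairs: A3 ⇒* {A2}; S ⇒* {A2}.
For each unit pair (A, B), copy every non-unit production of B to A, then drop all unit productions.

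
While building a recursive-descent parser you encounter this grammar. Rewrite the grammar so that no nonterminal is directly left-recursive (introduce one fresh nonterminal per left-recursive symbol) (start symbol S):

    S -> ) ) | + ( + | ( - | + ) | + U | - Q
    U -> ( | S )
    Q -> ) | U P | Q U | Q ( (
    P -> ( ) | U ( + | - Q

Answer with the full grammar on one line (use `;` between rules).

S -> ) ) | + ( + | ( - | + ) | + U | - Q; U -> ( | S ); Q -> ) Q' | U P Q'; P -> ( ) | U ( + | - Q; Q' -> U Q' | ( ( Q' | ε

Left recursion appears on Q.
For Q: α = {U, ( (}, β = {), U P}. Rewrite as Q → β Q' and Q' → α Q' | ε.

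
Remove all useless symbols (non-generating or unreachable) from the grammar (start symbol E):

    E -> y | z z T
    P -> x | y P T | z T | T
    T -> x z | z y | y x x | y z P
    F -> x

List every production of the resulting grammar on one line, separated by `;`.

Generating nonterminals: {E, F, P, T}.
Reachable from E after that: {E, P, T}.
Removed useless symbols: {F} and every production mentioning them.

E -> y | z z T; P -> x | y P T | z T | T; T -> x z | z y | y x x | y z P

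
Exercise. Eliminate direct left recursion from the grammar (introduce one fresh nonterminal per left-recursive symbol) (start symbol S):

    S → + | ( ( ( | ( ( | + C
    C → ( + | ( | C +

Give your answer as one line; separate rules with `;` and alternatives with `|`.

S → + | ( ( ( | ( ( | + C; C → ( + C' | ( C'; C' → + C' | epsilon

Directly left-recursive nonterminal: C.
For C: α = {+}, β = {( +, (}. Rewrite as C → β C' and C' → α C' | ε.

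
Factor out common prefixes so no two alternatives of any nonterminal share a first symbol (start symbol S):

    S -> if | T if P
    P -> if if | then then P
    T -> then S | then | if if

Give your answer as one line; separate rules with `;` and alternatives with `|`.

T has alternatives sharing prefix 'then': factor to T → then T' with T' → S | ε.

S -> if | T if P; P -> if if | then then P; T -> if if | then T'; T' -> S | ε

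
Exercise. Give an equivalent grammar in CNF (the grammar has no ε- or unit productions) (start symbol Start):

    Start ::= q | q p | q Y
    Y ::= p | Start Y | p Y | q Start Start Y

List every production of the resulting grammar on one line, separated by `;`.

Introduce a nonterminal for each terminal appearing in a rule of length ≥ 2: X1 → q, X2 → p.
Binarize each right-hand side of length ≥ 3 by chaining fresh nonterminals (Y1, Y2, …): affected rules were Y → X1 Start Start Y.

Start ::= q | X1 X2 | X1 Y; Y ::= p | Start Y | X2 Y | X1 Y1; X1 ::= q; X2 ::= p; Y1 ::= Start Y2; Y2 ::= Start Y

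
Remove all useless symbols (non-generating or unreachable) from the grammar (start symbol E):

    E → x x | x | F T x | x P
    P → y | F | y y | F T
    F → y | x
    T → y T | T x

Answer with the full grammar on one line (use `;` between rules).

Generating nonterminals: {E, F, P}.
Reachable from E after that: {E, F, P}.
Removed useless symbols: {T} and every production mentioning them.

E → x x | x | x P; P → y | F | y y; F → y | x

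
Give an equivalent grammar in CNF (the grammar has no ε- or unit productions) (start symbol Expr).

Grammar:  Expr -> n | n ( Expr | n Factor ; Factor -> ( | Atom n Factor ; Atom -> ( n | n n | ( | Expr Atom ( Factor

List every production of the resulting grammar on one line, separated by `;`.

Expr -> n | X1 Y1 | X1 Factor; Factor -> ( | Atom Y2; Atom -> X2 X1 | X1 X1 | ( | Expr Y3; X1 -> n; X2 -> (; Y1 -> X2 Expr; Y2 -> X1 Factor; Y3 -> Atom Y4; Y4 -> X2 Factor

Introduce a nonterminal for each terminal appearing in a rule of length ≥ 2: X1 → n, X2 → (.
Binarize each right-hand side of length ≥ 3 by chaining fresh nonterminals (Y1, Y2, …): affected rules were Expr → X1 X2 Expr; Factor → Atom X1 Factor; Atom → Expr Atom X2 Factor.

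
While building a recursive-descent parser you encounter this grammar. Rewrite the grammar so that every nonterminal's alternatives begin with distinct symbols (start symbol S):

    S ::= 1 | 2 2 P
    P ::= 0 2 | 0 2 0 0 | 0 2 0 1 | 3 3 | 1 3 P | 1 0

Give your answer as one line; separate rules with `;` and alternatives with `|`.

P has alternatives sharing prefix '0 2': factor to P → 0 2 P' with P' → ε | 0 0 | 0 1.
P has alternatives sharing prefix '1': factor to P → 1 P'' with P'' → 3 P | 0.
P' has alternatives sharing prefix '0': factor to P' → 0 P''' with P''' → 0 | 1.

S ::= 1 | 2 2 P; P ::= 3 3 | 0 2 P' | 1 P''; P' ::= ε | 0 P'''; P'' ::= 3 P | 0; P''' ::= 0 | 1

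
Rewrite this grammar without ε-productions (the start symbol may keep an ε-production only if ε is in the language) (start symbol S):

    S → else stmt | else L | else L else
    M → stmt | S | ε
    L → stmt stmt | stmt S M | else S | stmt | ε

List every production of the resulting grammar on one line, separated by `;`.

Nullable nonterminals: {L, M}.
ε ∉ L(G), so no ε-production is kept.
Expand every rule over subsets of its nullable positions: S → else L gives else L | else. S → else L else gives else L else | else else. L → stmt S M gives stmt S M | stmt S.

S → else stmt | else L | else | else L else | else else; M → stmt | S; L → stmt stmt | stmt S M | stmt S | else S | stmt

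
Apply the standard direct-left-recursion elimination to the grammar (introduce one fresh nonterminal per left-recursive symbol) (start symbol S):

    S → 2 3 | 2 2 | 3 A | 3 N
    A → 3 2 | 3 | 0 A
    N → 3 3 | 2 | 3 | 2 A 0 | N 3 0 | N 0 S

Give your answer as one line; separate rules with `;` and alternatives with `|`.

S → 2 3 | 2 2 | 3 A | 3 N; A → 3 2 | 3 | 0 A; N → 3 3 N' | 2 N' | 3 N' | 2 A 0 N'; N' → 3 0 N' | 0 S N' | epsilon

Left recursion appears on N.
For N: α = {3 0, 0 S}, β = {3 3, 2, 3, 2 A 0}. Rewrite as N → β N' and N' → α N' | ε.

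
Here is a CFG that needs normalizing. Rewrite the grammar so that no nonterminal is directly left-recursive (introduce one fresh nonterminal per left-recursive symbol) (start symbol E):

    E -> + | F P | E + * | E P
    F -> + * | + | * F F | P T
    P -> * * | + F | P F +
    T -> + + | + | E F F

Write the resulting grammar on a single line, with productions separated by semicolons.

Directly left-recursive nonterminals: E, P.
For E: α = {+ *, P}, β = {+, F P}. Rewrite as E → β E' and E' → α E' | ε.
For P: α = {F +}, β = {* *, + F}. Rewrite as P → β P' and P' → α P' | ε.

E -> + E' | F P E'; F -> + * | + | * F F | P T; P -> * * P' | + F P'; T -> + + | + | E F F; E' -> + * E' | P E' | ε; P' -> F + P' | ε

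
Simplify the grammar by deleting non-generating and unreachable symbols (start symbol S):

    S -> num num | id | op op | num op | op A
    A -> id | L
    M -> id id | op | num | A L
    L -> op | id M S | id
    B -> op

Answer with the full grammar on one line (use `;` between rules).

S -> num num | id | op op | num op | op A; A -> id | L; M -> id id | op | num | A L; L -> op | id M S | id

Generating nonterminals: {A, B, L, M, S}.
Reachable from S after that: {A, L, M, S}.
Removed useless symbols: {B} and every production mentioning them.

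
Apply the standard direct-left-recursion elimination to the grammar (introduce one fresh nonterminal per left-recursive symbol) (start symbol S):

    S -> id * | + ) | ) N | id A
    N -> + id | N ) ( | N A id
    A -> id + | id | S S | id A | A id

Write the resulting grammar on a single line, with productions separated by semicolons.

Directly left-recursive nonterminals: N, A.
For N: α = {) (, A id}, β = {+ id}. Rewrite as N → β N' and N' → α N' | ε.
For A: α = {id}, β = {id +, id, S S, id A}. Rewrite as A → β A' and A' → α A' | ε.

S -> id * | + ) | ) N | id A; N -> + id N'; A -> id + A' | id A' | S S A' | id A A'; N' -> ) ( N' | A id N' | ε; A' -> id A' | ε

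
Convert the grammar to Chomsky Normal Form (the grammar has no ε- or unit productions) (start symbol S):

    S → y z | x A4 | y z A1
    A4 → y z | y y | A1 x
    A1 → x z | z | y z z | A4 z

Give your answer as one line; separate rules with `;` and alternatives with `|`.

S → X1 X2 | X3 A4 | X1 Y1; A4 → X1 X2 | X1 X1 | A1 X3; A1 → X3 X2 | z | X1 Y2 | A4 X2; X1 → y; X2 → z; X3 → x; Y1 → X2 A1; Y2 → X2 X2

Introduce a nonterminal for each terminal appearing in a rule of length ≥ 2: X1 → y, X2 → z, X3 → x.
Binarize each right-hand side of length ≥ 3 by chaining fresh nonterminals (Y1, Y2, …): affected rules were S → X1 X2 A1; A1 → X1 X2 X2.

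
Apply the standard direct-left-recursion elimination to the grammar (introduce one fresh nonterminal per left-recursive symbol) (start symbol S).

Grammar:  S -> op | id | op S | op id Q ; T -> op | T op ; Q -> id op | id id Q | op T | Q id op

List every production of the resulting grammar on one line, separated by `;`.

T, Q are directly left-recursive.
For T: α = {op}, β = {op}. Rewrite as T → β T' and T' → α T' | ε.
For Q: α = {id op}, β = {id op, id id Q, op T}. Rewrite as Q → β Q' and Q' → α Q' | ε.

S -> op | id | op S | op id Q; T -> op T'; Q -> id op Q' | id id Q Q' | op T Q'; T' -> op T' | eps; Q' -> id op Q' | eps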